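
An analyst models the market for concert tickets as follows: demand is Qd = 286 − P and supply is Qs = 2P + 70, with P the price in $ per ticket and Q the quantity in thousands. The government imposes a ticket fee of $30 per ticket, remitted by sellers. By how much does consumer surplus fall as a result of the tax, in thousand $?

Without the tax, 286 − P = 2P + 70 gives 3P = 216, so P* = $72 and Q* = 214.
With the tax collected from sellers, supply shifts: Qs = 2(P − 30) + 70.
Solving gives Q = 194 with consumers paying $92 and sellers receiving $62 (the $30 wedge).
ΔCS is the trapezoid between Q = 194 and Q = 214 of height $20: ½ · (214 + 194) · 20 = $4080.

Consumer surplus falls by $4080 thousand.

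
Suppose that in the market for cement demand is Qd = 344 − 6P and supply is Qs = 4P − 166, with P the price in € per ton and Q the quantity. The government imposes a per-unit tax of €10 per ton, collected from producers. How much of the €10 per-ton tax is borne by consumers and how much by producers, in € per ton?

Consumers bear €4 per ton; producers bear €6 per ton.

Before the tax: set 344 − 6P = 4P − 166 → P* = €51, Q* = 38.
With the tax collected from producers, supply shifts: Qs = 4(P − 10) − 166.
New equilibrium: consumers pay €55, producers receive €45, Q = 14. (Wedge: Pb − Ps = 10.)
Burden on consumers: €4; on producers: €6. (They sum to €10.)
The less price-elastic side of the market bears the larger share of a per-unit tax.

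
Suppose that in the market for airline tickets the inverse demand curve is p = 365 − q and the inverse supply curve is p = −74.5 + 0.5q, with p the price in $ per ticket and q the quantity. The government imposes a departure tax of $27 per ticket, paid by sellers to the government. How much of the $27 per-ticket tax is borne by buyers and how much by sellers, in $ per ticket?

Buyers bear $18 per ticket; sellers bear $9 per ticket.

Rewrite in direct form: qd = 365 − p and qs = 2p + 149.
Before the tax: set 365 − p = 2p + 149 → p* = $72, q* = 293.
With the tax collected from sellers, supply shifts: qs = 2(p − 27) + 149.
Solving gives q = 275 with buyers paying $90 and sellers receiving $63 (the $27 wedge).
Burden on buyers: $18; on sellers: $9. (They sum to $27.)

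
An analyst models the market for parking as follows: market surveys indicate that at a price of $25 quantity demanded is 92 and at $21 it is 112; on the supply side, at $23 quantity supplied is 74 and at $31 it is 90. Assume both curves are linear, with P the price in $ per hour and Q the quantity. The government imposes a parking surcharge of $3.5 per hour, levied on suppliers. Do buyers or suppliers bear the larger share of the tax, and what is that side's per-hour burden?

Demand slope: (112 − 92)/(21 − 25) = -5, so Qd = 217 − 5P.
Supply slope: (90 − 74)/(31 − 23) = 2, so Qs = 2P + 28.
Without the tax, 217 − 5P = 2P + 28 gives 7P = 189, so P* = $27 and Q* = 82.
With the tax collected from suppliers, supply shifts: Qs = 2(P − 3.5) + 28.
Solving gives Q = 77 with buyers paying $28 and suppliers receiving $24.5 (the $3.5 wedge).
Per-hour burden: buyers $1, suppliers $2.5.
Suppliers take the larger share because supply is less price-elastic here (demand slope 5 vs supply slope 2).
The less price-elastic side of the market bears the larger share of a per-unit tax.

Suppliers bear the larger share: $2.5 per hour.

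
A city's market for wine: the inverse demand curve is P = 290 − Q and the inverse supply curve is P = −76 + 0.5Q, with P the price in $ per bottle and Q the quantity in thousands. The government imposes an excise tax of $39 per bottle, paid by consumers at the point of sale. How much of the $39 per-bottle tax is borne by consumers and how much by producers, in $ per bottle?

Rewrite in direct form: Qd = 290 − P and Qs = 2P + 152.
Without the tax, 290 − P = 2P + 152 gives 3P = 138, so P* = $46 and Q* = 244.
With the tax collected from consumers, demand (in seller-price terms) shifts: Qd = 290 − (P + 39).
Solving gives Q = 218 with consumers paying $72 and producers receiving $33 (the $39 wedge).
Burden on consumers: $26; on producers: $13. (They sum to $39.)

Consumers bear $26 per bottle; producers bear $13 per bottle.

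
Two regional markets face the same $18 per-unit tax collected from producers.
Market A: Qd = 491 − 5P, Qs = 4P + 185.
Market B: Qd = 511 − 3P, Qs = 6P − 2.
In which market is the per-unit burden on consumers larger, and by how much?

Market B, by $4.

Market A: pre-tax P* = $34, Q* = 321; post-tax Q = 281; per-unit burden on consumers = $8.
Market B: pre-tax P* = $57, Q* = 340; post-tax Q = 304; per-unit burden on consumers = $12.
Difference: $8 vs $12 → market B is larger by $4.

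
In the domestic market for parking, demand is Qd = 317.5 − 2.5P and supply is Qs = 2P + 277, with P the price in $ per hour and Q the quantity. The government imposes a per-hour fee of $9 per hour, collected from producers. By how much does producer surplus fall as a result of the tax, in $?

Producer surplus falls by $1450.

Before the tax: set 317.5 − 2.5P = 2P + 277 → P* = $9, Q* = 295.
With the tax collected from producers, supply shifts: Qs = 2(P − 9) + 277.
Solving gives Q = 285 with consumers paying $13 and producers receiving $4 (the $9 wedge).
ΔPS is the trapezoid between Q = 285 and Q = 295 of height $5: ½ · (295 + 285) · 5 = $1450.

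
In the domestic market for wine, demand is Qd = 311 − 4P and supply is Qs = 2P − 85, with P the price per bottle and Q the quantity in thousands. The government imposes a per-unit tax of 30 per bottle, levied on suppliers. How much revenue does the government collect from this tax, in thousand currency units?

Before the tax: set 311 − 4P = 2P − 85 → P* = 66, Q* = 47.
With the tax collected from suppliers, supply shifts: Qs = 2(P − 30) − 85.
Solving gives Q = 7 with buyers paying 76 and suppliers receiving 46 (the 30 wedge).
Revenue = t · Q = 30 · 7 = 210.

Tax revenue = 210 thousand.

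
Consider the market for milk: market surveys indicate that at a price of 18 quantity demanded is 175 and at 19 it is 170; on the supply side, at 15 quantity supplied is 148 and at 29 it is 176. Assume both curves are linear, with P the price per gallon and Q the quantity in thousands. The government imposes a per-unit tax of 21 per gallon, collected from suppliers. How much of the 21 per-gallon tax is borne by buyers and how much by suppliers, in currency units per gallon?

Demand slope: (170 − 175)/(19 − 18) = -5, so Qd = 265 − 5P.
Supply slope: (176 − 148)/(29 − 15) = 2, so Qs = 2P + 118.
Without the tax, 265 − 5P = 2P + 118 gives 7P = 147, so P* = 21 and Q* = 160.
With the tax collected from suppliers, supply shifts: Qs = 2(P − 21) + 118.
New equilibrium: buyers pay 27, suppliers receive 6, Q = 130. (Wedge: Pb − Ps = 21.)
Burden on buyers: 6; on suppliers: 15. (They sum to 21.)

Buyers bear 6 per gallon; suppliers bear 15 per gallon.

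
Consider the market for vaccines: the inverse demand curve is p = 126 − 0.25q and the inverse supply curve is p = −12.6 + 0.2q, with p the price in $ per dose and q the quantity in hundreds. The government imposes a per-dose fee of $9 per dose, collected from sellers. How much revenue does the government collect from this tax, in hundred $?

Tax revenue = $2592 hundred.

Inverting to q(p) form: qd = 504 − 4p; qs = 5p + 63.
Without the tax, 504 − 4p = 5p + 63 gives 9p = 441, so p* = $49 and q* = 308.
With the tax collected from sellers, supply shifts: qs = 5(p − 9) + 63.
Solving gives q = 288 with buyers paying $54 and sellers receiving $45 (the $9 wedge).
Revenue = t · Q = 9 · 288 = $2592.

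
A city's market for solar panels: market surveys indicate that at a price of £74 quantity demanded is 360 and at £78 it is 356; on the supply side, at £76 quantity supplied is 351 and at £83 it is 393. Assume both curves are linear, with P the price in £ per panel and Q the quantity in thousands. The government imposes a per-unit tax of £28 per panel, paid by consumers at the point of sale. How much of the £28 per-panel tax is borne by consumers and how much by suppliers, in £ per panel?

Demand slope: (356 − 360)/(78 − 74) = -1, so Qd = 434 − P.
Supply slope: (393 − 351)/(83 − 76) = 6, so Qs = 6P − 105.
Without the tax, 434 − P = 6P − 105 gives 7P = 539, so P* = £77 and Q* = 357.
With the tax collected from consumers, demand (in seller-price terms) shifts: Qd = 434 − (P + 28).
New equilibrium: consumers pay £101, suppliers receive £73, Q = 333. (Wedge: Pb − Ps = 28.)
Burden on consumers: £24; on suppliers: £4. (They sum to £28.)
The less price-elastic side of the market bears the larger share of a per-unit tax.

Consumers bear £24 per panel; suppliers bear £4 per panel.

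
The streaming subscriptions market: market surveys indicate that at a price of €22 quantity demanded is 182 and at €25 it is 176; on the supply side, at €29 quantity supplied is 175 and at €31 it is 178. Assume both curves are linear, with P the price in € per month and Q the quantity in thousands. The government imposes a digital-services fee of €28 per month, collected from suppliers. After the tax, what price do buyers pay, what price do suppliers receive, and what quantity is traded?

Buyers pay €39; suppliers receive €11; quantity = 148.

Demand slope: (176 − 182)/(25 − 22) = -2, so Qd = 226 − 2P.
Supply slope: (178 − 175)/(31 − 29) = 1.5, so Qs = 1.5P + 131.5.
Before the tax: set 226 − 2P = 1.5P + 131.5 → P* = €27, Q* = 172.
With the tax collected from suppliers, supply shifts: Qs = 1.5(P − 28) + 131.5.
Solving gives Q = 148 with buyers paying €39 and suppliers receiving €11 (the €28 wedge).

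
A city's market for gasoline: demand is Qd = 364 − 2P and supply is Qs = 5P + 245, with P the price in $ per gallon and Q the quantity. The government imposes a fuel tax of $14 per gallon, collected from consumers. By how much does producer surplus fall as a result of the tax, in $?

Before the tax: set 364 − 2P = 5P + 245 → P* = $17, Q* = 330.
With the tax collected from consumers, demand (in seller-price terms) shifts: Qd = 364 − 2(P + 14).
New equilibrium: consumers pay $27, producers receive $13, Q = 310. (Wedge: Pb − Ps = 14.)
ΔPS is the trapezoid between Q = 310 and Q = 330 of height $4: ½ · (330 + 310) · 4 = $1280.

Producer surplus falls by $1280.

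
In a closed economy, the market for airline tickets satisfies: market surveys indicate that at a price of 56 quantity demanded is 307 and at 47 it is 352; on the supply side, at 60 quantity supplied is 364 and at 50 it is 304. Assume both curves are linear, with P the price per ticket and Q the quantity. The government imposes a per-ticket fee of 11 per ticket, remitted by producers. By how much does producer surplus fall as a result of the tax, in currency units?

Demand slope: (352 − 307)/(47 − 56) = -5, so Qd = 587 − 5P.
Supply slope: (304 − 364)/(50 − 60) = 6, so Qs = 6P + 4.
Before the tax: set 587 − 5P = 6P + 4 → P* = 53, Q* = 322.
With the tax collected from producers, supply shifts: Qs = 6(P − 11) + 4.
New equilibrium: consumers pay 59, producers receive 48, Q = 292. (Wedge: Pb − Ps = 11.)
ΔPS is the trapezoid between Q = 292 and Q = 322 of height 5: ½ · (322 + 292) · 5 = 1535.

Producer surplus falls by 1535.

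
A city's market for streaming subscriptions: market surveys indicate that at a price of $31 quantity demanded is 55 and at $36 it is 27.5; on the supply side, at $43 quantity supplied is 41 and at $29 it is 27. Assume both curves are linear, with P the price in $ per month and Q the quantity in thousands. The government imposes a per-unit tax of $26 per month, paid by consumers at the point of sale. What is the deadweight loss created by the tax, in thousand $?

Deadweight loss = $286 thousand.

Demand slope: (27.5 − 55)/(36 − 31) = -5.5, so Qd = 225.5 − 5.5P.
Supply slope: (27 − 41)/(29 − 43) = 1, so Qs = P − 2.
Without the tax, 225.5 − 5.5P = P − 2 gives 6.5P = 227.5, so P* = $35 and Q* = 33.
With the tax collected from consumers, demand (in seller-price terms) shifts: Qd = 225.5 − 5.5(P + 26).
New equilibrium: consumers pay $39, producers receive $13, Q = 11. (Wedge: Pb − Ps = 26.)
Quantity falls by |ΔQ| = |33 − 11| = 22.
DWL = ½ · t · |ΔQ| = ½ · 26 · 22 = $286.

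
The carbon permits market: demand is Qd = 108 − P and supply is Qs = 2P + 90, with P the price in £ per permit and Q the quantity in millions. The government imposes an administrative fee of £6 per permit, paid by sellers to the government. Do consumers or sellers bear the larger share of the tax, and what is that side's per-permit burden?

Consumers bear the larger share: £4 per permit.

Without the tax, 108 − P = 2P + 90 gives 3P = 18, so P* = £6 and Q* = 102.
With the tax collected from sellers, supply shifts: Qs = 2(P − 6) + 90.
Solving gives Q = 98 with consumers paying £10 and sellers receiving £4 (the £6 wedge).
Per-permit burden: consumers £4, sellers £2.
Consumers take the larger share because demand is less price-elastic here (demand slope 1 vs supply slope 2).
The less price-elastic side of the market bears the larger share of a per-unit tax.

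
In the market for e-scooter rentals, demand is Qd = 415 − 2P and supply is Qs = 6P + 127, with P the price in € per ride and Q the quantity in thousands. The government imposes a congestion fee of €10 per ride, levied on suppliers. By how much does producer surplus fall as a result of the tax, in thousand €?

Before the tax: set 415 − 2P = 6P + 127 → P* = €36, Q* = 343.
With the tax collected from suppliers, supply shifts: Qs = 6(P − 10) + 127.
New equilibrium: consumers pay €43.5, suppliers receive €33.5, Q = 328. (Wedge: Pb − Ps = 10.)
ΔPS is the trapezoid between Q = 328 and Q = 343 of height €2.5: ½ · (343 + 328) · 2.5 = €838.75.

Producer surplus falls by €838.75 thousand.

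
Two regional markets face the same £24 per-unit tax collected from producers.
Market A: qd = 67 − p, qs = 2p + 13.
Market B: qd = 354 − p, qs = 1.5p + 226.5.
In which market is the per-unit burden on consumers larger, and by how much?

Market A, by £1.6.

Market A: pre-tax p* = £18, q* = 49; post-tax q = 33; per-unit burden on consumers = £16.
Market B: pre-tax p* = £51, q* = 303; post-tax q = 288.6; per-unit burden on consumers = £14.4.
Difference: £16 vs £14.4 → market A is larger by £1.6.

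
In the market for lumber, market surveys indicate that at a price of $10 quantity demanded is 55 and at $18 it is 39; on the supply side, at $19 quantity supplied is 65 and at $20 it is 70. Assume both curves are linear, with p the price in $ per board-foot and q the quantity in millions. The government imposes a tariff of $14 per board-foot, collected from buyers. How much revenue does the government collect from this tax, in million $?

Demand slope: (39 − 55)/(18 − 10) = -2, so qd = 75 − 2p.
Supply slope: (70 − 65)/(20 − 19) = 5, so qs = 5p − 30.
Before the tax: set 75 − 2p = 5p − 30 → p* = $15, q* = 45.
With the tax collected from buyers, demand (in seller-price terms) shifts: qd = 75 − 2(p + 14).
New equilibrium: buyers pay $25, sellers receive $11, q = 25. (Wedge: pb − ps = 14.)
Revenue = t · Q = 14 · 25 = $350.

Tax revenue = $350 million.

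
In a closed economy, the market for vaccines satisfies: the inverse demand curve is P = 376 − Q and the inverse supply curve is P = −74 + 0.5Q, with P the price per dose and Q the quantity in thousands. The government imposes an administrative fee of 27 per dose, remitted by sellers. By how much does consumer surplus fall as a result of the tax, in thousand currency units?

Inverting to Q(P) form: Qd = 376 − P; Qs = 2P + 148.
Without the tax, 376 − P = 2P + 148 gives 3P = 228, so P* = 76 and Q* = 300.
With the tax collected from sellers, supply shifts: Qs = 2(P − 27) + 148.
New equilibrium: buyers pay 94, sellers receive 67, Q = 282. (Wedge: Pb − Ps = 27.)
ΔCS is the trapezoid between Q = 282 and Q = 300 of height 18: ½ · (300 + 282) · 18 = 5238.

Consumer surplus falls by 5238 thousand.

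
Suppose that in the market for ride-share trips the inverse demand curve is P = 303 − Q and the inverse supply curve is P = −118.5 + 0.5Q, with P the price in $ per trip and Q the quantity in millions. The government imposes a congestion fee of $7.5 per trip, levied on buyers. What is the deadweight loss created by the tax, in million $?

Deadweight loss = $18.75 million.

Inverting to Q(P) form: Qd = 303 − P; Qs = 2P + 237.
Without the tax, 303 − P = 2P + 237 gives 3P = 66, so P* = $22 and Q* = 281.
With the tax collected from buyers, demand (in seller-price terms) shifts: Qd = 303 − (P + 7.5).
New equilibrium: buyers pay $27, sellers receive $19.5, Q = 276. (Wedge: Pb − Ps = 7.5.)
Quantity falls by |ΔQ| = |281 − 276| = 5.
DWL = ½ · t · |ΔQ| = ½ · 7.5 · 5 = $18.75.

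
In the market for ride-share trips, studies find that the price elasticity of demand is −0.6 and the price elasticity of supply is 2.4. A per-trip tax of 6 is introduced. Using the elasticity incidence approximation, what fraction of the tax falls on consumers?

Incidence ratio: consumers' share ≈ εs / (εs + |εd|) = 2.4 / (2.4 + 0.6) = 0.8.
Supply is the more elastic side, so consumers bear the larger share.

Consumers' share ≈ 0.8.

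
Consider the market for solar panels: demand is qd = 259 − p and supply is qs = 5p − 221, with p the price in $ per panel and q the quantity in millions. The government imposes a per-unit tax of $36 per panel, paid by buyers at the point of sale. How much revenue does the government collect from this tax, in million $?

Tax revenue = $5364 million.

Without the tax, 259 − p = 5p − 221 gives 6p = 480, so p* = $80 and q* = 179.
With the tax collected from buyers, demand (in seller-price terms) shifts: qd = 259 − (p + 36).
New equilibrium: buyers pay $110, sellers receive $74, q = 149. (Wedge: pb − ps = 36.)
Revenue = t · Q = 36 · 149 = $5364.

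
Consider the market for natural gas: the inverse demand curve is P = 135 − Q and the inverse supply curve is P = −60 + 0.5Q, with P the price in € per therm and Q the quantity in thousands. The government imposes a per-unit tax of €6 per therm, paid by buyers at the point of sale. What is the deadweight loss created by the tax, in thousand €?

Rewrite in direct form: Qd = 135 − P and Qs = 2P + 120.
Before the tax: set 135 − P = 2P + 120 → P* = €5, Q* = 130.
With the tax collected from buyers, demand (in seller-price terms) shifts: Qd = 135 − (P + 6).
Solving gives Q = 126 with buyers paying €9 and suppliers receiving €3 (the €6 wedge).
Quantity falls by |ΔQ| = |130 − 126| = 4.
DWL = ½ · t · |ΔQ| = ½ · 6 · 4 = €12.

Deadweight loss = €12 thousand.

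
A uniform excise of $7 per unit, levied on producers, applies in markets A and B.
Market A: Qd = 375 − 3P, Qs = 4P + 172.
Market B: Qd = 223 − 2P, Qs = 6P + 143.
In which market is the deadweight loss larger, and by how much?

Market A: pre-tax P* = $29, Q* = 288; post-tax Q = 276; deadweight loss = $42.
Market B: pre-tax P* = $10, Q* = 203; post-tax Q = 192.5; deadweight loss = $36.75.
Difference: $42 vs $36.75 → market A is larger by $5.25.

Market A, by $5.25.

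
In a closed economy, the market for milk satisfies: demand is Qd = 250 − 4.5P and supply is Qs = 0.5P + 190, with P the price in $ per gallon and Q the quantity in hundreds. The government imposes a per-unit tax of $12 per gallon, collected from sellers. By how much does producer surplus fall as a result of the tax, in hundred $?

Before the tax: set 250 − 4.5P = 0.5P + 190 → P* = $12, Q* = 196.
With the tax collected from sellers, supply shifts: Qs = 0.5(P − 12) + 190.
New equilibrium: buyers pay $13.2, sellers receive $1.2, Q = 190.6. (Wedge: Pb − Ps = 12.)
ΔPS is the trapezoid between Q = 190.6 and Q = 196 of height $10.8: ½ · (196 + 190.6) · 10.8 = $2087.64.

Producer surplus falls by $2087.64 hundred.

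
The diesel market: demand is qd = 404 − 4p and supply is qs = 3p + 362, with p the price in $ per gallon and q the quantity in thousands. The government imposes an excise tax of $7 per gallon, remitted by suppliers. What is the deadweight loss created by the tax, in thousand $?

Without the tax, 404 − 4p = 3p + 362 gives 7p = 42, so p* = $6 and q* = 380.
With the tax collected from suppliers, supply shifts: qs = 3(p − 7) + 362.
Solving gives q = 368 with consumers paying $9 and suppliers receiving $2 (the $7 wedge).
Quantity falls by |ΔQ| = |380 − 368| = 12.
DWL = ½ · t · |ΔQ| = ½ · 7 · 12 = $42.

Deadweight loss = $42 thousand.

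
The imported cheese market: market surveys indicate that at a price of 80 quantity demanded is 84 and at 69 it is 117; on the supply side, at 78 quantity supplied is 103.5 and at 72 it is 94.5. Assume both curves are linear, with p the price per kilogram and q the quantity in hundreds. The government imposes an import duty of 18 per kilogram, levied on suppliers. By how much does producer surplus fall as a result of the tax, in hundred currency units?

Producer surplus falls by 1080 hundred.

Demand slope: (117 − 84)/(69 − 80) = -3, so qd = 324 − 3p.
Supply slope: (94.5 − 103.5)/(72 − 78) = 1.5, so qs = 1.5p − 13.5.
Before the tax: set 324 − 3p = 1.5p − 13.5 → p* = 75, q* = 99.
With the tax collected from suppliers, supply shifts: qs = 1.5(p − 18) − 13.5.
New equilibrium: consumers pay 81, suppliers receive 63, q = 81. (Wedge: pb − ps = 18.)
ΔPS is the trapezoid between Q = 81 and Q = 99 of height 12: ½ · (99 + 81) · 12 = 1080.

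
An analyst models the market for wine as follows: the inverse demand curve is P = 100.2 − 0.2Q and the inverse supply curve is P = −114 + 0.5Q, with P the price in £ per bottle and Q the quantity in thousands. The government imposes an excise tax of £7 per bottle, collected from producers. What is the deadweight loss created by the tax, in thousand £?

Rewrite in direct form: Qd = 501 − 5P and Qs = 2P + 228.
Without the tax, 501 − 5P = 2P + 228 gives 7P = 273, so P* = £39 and Q* = 306.
With the tax collected from producers, supply shifts: Qs = 2(P − 7) + 228.
Solving gives Q = 296 with buyers paying £41 and producers receiving £34 (the £7 wedge).
Quantity falls by |ΔQ| = |306 − 296| = 10.
DWL = ½ · t · |ΔQ| = ½ · 7 · 10 = £35.

Deadweight loss = £35 thousand.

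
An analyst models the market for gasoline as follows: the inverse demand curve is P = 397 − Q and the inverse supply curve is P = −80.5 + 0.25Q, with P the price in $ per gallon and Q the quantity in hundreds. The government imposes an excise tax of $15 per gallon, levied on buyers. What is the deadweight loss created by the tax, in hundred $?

Deadweight loss = $90 hundred.

Rewrite in direct form: Qd = 397 − P and Qs = 4P + 322.
Before the tax: set 397 − P = 4P + 322 → P* = $15, Q* = 382.
With the tax collected from buyers, demand (in seller-price terms) shifts: Qd = 397 − (P + 15).
Solving gives Q = 370 with buyers paying $27 and sellers receiving $12 (the $15 wedge).
Quantity falls by |ΔQ| = |382 − 370| = 12.
DWL = ½ · t · |ΔQ| = ½ · 15 · 12 = $90.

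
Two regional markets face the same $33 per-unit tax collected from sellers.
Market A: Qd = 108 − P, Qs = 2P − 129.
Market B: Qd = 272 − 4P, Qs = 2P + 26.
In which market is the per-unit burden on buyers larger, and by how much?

Market A, by $11.

Market A: pre-tax P* = $79, Q* = 29; post-tax Q = 7; per-unit burden on buyers = $22.
Market B: pre-tax P* = $41, Q* = 108; post-tax Q = 64; per-unit burden on buyers = $11.
Difference: $22 vs $11 → market A is larger by $11.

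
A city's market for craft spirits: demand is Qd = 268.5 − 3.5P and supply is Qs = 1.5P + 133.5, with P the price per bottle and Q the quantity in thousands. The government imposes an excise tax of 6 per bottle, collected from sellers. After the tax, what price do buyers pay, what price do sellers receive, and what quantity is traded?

Buyers pay 28.8; sellers receive 22.8; quantity = 167.7.

Before the tax: set 268.5 − 3.5P = 1.5P + 133.5 → P* = 27, Q* = 174.
With the tax collected from sellers, supply shifts: Qs = 1.5(P − 6) + 133.5.
Solving gives Q = 167.7 with buyers paying 28.8 and sellers receiving 22.8 (the 6 wedge).
The less price-elastic side of the market bears the larger share of a per-unit tax.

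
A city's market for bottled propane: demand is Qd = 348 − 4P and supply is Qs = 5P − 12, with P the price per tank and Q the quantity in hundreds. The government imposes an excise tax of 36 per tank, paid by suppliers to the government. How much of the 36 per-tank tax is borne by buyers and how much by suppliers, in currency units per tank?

Without the tax, 348 − 4P = 5P − 12 gives 9P = 360, so P* = 40 and Q* = 188.
With the tax collected from suppliers, supply shifts: Qs = 5(P − 36) − 12.
Solving gives Q = 108 with buyers paying 60 and suppliers receiving 24 (the 36 wedge).
Burden on buyers: 20; on suppliers: 16. (They sum to 36.)
The less price-elastic side of the market bears the larger share of a per-unit tax.

Buyers bear 20 per tank; suppliers bear 16 per tank.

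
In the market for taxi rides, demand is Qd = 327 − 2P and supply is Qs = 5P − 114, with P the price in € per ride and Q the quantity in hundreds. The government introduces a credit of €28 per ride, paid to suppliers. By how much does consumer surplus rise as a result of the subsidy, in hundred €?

Consumer surplus rises by €4420 hundred.

Before the subsidy: set 327 − 2P = 5P − 114 → P* = €63, Q* = 201.
With a per-unit subsidy paid to suppliers, each receives P + 28 per unit sold, so supply becomes Qs = 5(P + 28) − 114.
New equilibrium: consumers pay €43, suppliers receive €71, Q = 241. (Wedge: Pb − Ps = −28.)
ΔCS is the trapezoid between Q = 241 and Q = 201 of height €20: ½ · (201 + 241) · 20 = €4420.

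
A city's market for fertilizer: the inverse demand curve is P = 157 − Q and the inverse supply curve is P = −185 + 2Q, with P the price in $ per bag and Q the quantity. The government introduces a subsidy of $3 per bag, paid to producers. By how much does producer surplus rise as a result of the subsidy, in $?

Producer surplus rises by $229.

Inverting to Q(P) form: Qd = 157 − P; Qs = 0.5P + 92.5.
Without the subsidy, 157 − P = 0.5P + 92.5 gives 1.5P = 64.5, so P* = $43 and Q* = 114.
With a per-unit subsidy paid to producers, each receives P + 3 per unit sold, so supply becomes Qs = 0.5(P + 3) + 92.5.
New equilibrium: buyers pay $42, producers receive $45, Q = 115. (Wedge: Pb − Ps = −3.)
ΔPS is the trapezoid between Q = 115 and Q = 114 of height $2: ½ · (114 + 115) · 2 = $229.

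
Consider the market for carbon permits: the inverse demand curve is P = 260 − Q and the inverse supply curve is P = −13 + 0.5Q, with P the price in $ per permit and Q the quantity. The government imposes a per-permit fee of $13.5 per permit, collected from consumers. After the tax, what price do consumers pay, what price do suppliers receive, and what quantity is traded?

Inverting to Q(P) form: Qd = 260 − P; Qs = 2P + 26.
Before the tax: set 260 − P = 2P + 26 → P* = $78, Q* = 182.
With the tax collected from consumers, demand (in seller-price terms) shifts: Qd = 260 − (P + 13.5).
Solving gives Q = 173 with consumers paying $87 and suppliers receiving $73.5 (the $13.5 wedge).

Consumers pay $87; suppliers receive $73.5; quantity = 173.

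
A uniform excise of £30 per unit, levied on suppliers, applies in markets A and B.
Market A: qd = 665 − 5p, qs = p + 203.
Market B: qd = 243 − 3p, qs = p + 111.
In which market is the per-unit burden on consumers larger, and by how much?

Market B, by £2.5.

Market A: pre-tax p* = £77, q* = 280; post-tax q = 255; per-unit burden on consumers = £5.
Market B: pre-tax p* = £33, q* = 144; post-tax q = 121.5; per-unit burden on consumers = £7.5.
Difference: £5 vs £7.5 → market B is larger by £2.5.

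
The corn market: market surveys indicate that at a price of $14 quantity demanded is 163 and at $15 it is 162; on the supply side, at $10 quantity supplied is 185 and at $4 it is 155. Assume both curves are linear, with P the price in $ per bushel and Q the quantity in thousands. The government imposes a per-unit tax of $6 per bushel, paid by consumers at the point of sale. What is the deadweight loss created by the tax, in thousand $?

Deadweight loss = $15 thousand.

Demand slope: (162 − 163)/(15 − 14) = -1, so Qd = 177 − P.
Supply slope: (155 − 185)/(4 − 10) = 5, so Qs = 5P + 135.
Before the tax: set 177 − P = 5P + 135 → P* = $7, Q* = 170.
With the tax collected from consumers, demand (in seller-price terms) shifts: Qd = 177 − (P + 6).
Solving gives Q = 165 with consumers paying $12 and suppliers receiving $6 (the $6 wedge).
Quantity falls by |ΔQ| = |170 − 165| = 5.
DWL = ½ · t · |ΔQ| = ½ · 6 · 5 = $15.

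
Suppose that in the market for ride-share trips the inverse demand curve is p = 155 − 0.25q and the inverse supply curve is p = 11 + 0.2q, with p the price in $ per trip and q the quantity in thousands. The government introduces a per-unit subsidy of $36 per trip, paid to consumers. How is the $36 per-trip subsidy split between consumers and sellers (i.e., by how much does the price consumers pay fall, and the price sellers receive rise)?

Consumers gain $20 per trip; sellers gain $16 per trip.

Inverting to q(p) form: qd = 620 − 4p; qs = 5p − 55.
Before the subsidy: set 620 − 4p = 5p − 55 → p* = $75, q* = 320.
With a per-unit subsidy paid to consumers, each effectively pays p − 36, so demand becomes qd = 620 − 4(p − 36).
New equilibrium: consumers pay $55, sellers receive $91, q = 400. (Wedge: pb − ps = −36.)
Gain to consumers: $20; to sellers: $16. (They sum to $36.)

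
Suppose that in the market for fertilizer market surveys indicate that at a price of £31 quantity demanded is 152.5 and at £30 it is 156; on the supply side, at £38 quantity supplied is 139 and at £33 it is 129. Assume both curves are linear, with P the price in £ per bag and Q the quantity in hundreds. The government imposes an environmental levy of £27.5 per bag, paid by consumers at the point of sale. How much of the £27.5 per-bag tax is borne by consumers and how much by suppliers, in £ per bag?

Demand slope: (156 − 152.5)/(30 − 31) = -3.5, so Qd = 261 − 3.5P.
Supply slope: (129 − 139)/(33 − 38) = 2, so Qs = 2P + 63.
Without the tax, 261 − 3.5P = 2P + 63 gives 5.5P = 198, so P* = £36 and Q* = 135.
With the tax collected from consumers, demand (in seller-price terms) shifts: Qd = 261 − 3.5(P + 27.5).
New equilibrium: consumers pay £46, suppliers receive £18.5, Q = 100. (Wedge: Pb − Ps = 27.5.)
Burden on consumers: £10; on suppliers: £17.5. (They sum to £27.5.)

Consumers bear £10 per bag; suppliers bear £17.5 per bag.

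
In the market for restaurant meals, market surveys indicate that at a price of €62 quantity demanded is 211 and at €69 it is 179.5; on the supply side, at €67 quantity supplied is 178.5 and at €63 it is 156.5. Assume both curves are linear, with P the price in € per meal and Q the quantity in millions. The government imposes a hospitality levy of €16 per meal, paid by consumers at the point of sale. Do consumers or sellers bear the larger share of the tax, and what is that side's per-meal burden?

Consumers bear the larger share: €8.8 per meal.

Demand slope: (179.5 − 211)/(69 − 62) = -4.5, so Qd = 490 − 4.5P.
Supply slope: (156.5 − 178.5)/(63 − 67) = 5.5, so Qs = 5.5P − 190.
Without the tax, 490 − 4.5P = 5.5P − 190 gives 10P = 680, so P* = €68 and Q* = 184.
With the tax collected from consumers, demand (in seller-price terms) shifts: Qd = 490 − 4.5(P + 16).
New equilibrium: consumers pay €76.8, sellers receive €60.8, Q = 144.4. (Wedge: Pb − Ps = 16.)
Per-meal burden: consumers €8.8, sellers €7.2.
Consumers take the larger share because demand is less price-elastic here (demand slope 4.5 vs supply slope 5.5).
The less price-elastic side of the market bears the larger share of a per-unit tax.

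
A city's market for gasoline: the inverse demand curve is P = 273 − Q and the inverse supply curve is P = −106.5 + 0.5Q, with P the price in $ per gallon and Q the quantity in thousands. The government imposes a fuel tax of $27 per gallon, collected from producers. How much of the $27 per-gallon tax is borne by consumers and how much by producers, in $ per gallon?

Rewrite in direct form: Qd = 273 − P and Qs = 2P + 213.
Before the tax: set 273 − P = 2P + 213 → P* = $20, Q* = 253.
With the tax collected from producers, supply shifts: Qs = 2(P − 27) + 213.
New equilibrium: consumers pay $38, producers receive $11, Q = 235. (Wedge: Pb − Ps = 27.)
Burden on consumers: $18; on producers: $9. (They sum to $27.)
The less price-elastic side of the market bears the larger share of a per-unit tax.

Consumers bear $18 per gallon; producers bear $9 per gallon.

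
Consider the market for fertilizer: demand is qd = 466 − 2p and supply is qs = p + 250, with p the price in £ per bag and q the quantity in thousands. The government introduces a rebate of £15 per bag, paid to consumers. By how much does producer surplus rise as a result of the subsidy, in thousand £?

Producer surplus rises by £3270 thousand.

Without the subsidy, 466 − 2p = p + 250 gives 3p = 216, so p* = £72 and q* = 322.
With a per-unit subsidy paid to consumers, each effectively pays p − 15, so demand becomes qd = 466 − 2(p − 15).
New equilibrium: consumers pay £67, sellers receive £82, q = 332. (Wedge: pb − ps = −15.)
ΔPS is the trapezoid between Q = 332 and Q = 322 of height £10: ½ · (322 + 332) · 10 = £3270.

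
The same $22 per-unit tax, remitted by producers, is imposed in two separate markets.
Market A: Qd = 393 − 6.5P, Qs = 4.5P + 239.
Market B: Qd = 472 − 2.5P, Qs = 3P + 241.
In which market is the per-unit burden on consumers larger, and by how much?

Market B, by $3.

Market A: pre-tax P* = $14, Q* = 302; post-tax Q = 243.5; per-unit burden on consumers = $9.
Market B: pre-tax P* = $42, Q* = 367; post-tax Q = 337; per-unit burden on consumers = $12.
Difference: $9 vs $12 → market B is larger by $3.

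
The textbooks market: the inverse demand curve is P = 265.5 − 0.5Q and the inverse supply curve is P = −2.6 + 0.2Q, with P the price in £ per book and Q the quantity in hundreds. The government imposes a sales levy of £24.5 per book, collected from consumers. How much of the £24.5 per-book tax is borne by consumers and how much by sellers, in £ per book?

Consumers bear £17.5 per book; sellers bear £7 per book.

Inverting to Q(P) form: Qd = 531 − 2P; Qs = 5P + 13.
Without the tax, 531 − 2P = 5P + 13 gives 7P = 518, so P* = £74 and Q* = 383.
With the tax collected from consumers, demand (in seller-price terms) shifts: Qd = 531 − 2(P + 24.5).
Solving gives Q = 348 with consumers paying £91.5 and sellers receiving £67 (the £24.5 wedge).
Burden on consumers: £17.5; on sellers: £7. (They sum to £24.5.)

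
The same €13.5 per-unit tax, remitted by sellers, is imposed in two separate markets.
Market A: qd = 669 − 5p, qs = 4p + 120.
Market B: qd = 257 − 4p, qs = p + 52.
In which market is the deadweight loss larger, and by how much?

Market A, by €129.6.

Market A: pre-tax p* = €61, q* = 364; post-tax q = 334; deadweight loss = €202.5.
Market B: pre-tax p* = €41, q* = 93; post-tax q = 82.2; deadweight loss = €72.9.
Difference: €202.5 vs €72.9 → market A is larger by €129.6.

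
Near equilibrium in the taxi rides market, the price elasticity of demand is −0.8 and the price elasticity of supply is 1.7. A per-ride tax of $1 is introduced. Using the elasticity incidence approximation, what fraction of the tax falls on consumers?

Consumers' share ≈ 0.68.

Incidence ratio: consumers' share ≈ εs / (εs + |εd|) = 1.7 / (1.7 + 0.8) = 0.68.
Supply is the more elastic side, so consumers bear the larger share.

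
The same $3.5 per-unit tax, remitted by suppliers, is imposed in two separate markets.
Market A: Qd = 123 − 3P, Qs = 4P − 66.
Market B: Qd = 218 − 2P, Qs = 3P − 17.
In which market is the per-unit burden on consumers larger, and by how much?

Market B, by $0.1.

Market A: pre-tax P* = $27, Q* = 42; post-tax Q = 36; per-unit burden on consumers = $2.
Market B: pre-tax P* = $47, Q* = 124; post-tax Q = 119.8; per-unit burden on consumers = $2.1.
Difference: $2 vs $2.1 → market B is larger by $0.1.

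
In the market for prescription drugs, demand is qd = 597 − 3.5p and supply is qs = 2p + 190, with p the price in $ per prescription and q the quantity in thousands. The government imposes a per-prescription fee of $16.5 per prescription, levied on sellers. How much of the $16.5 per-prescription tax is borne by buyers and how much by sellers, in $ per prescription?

Without the tax, 597 − 3.5p = 2p + 190 gives 5.5p = 407, so p* = $74 and q* = 338.
With the tax collected from sellers, supply shifts: qs = 2(p − 16.5) + 190.
Solving gives q = 317 with buyers paying $80 and sellers receiving $63.5 (the $16.5 wedge).
Burden on buyers: $6; on sellers: $10.5. (They sum to $16.5.)

Buyers bear $6 per prescription; sellers bear $10.5 per prescription.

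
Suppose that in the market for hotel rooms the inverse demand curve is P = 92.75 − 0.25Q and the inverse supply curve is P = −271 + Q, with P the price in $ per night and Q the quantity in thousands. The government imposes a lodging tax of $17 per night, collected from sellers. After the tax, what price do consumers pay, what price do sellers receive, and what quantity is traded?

Rewrite in direct form: Qd = 371 − 4P and Qs = P + 271.
Before the tax: set 371 − 4P = P + 271 → P* = $20, Q* = 291.
With the tax collected from sellers, supply shifts: Qs = (P − 17) + 271.
New equilibrium: consumers pay $23.4, sellers receive $6.4, Q = 277.4. (Wedge: Pb − Ps = 17.)

Consumers pay $23.4; sellers receive $6.4; quantity = 277.4.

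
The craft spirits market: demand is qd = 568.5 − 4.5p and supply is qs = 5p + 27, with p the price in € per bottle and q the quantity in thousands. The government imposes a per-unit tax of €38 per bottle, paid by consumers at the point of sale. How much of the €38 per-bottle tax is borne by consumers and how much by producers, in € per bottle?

Before the tax: set 568.5 − 4.5p = 5p + 27 → p* = €57, q* = 312.
With the tax collected from consumers, demand (in seller-price terms) shifts: qd = 568.5 − 4.5(p + 38).
Solving gives q = 222 with consumers paying €77 and producers receiving €39 (the €38 wedge).
Burden on consumers: €20; on producers: €18. (They sum to €38.)
The less price-elastic side of the market bears the larger share of a per-unit tax.

Consumers bear €20 per bottle; producers bear €18 per bottle.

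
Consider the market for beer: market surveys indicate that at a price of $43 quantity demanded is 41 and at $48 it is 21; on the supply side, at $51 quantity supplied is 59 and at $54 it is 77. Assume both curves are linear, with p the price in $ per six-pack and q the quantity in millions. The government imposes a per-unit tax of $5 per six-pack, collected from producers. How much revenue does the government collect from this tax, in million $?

Demand slope: (21 − 41)/(48 − 43) = -4, so qd = 213 − 4p.
Supply slope: (77 − 59)/(54 − 51) = 6, so qs = 6p − 247.
Before the tax: set 213 − 4p = 6p − 247 → p* = $46, q* = 29.
With the tax collected from producers, supply shifts: qs = 6(p − 5) − 247.
New equilibrium: consumers pay $49, producers receive $44, q = 17. (Wedge: pb − ps = 5.)
Revenue = t · Q = 5 · 17 = $85.

Tax revenue = $85 million.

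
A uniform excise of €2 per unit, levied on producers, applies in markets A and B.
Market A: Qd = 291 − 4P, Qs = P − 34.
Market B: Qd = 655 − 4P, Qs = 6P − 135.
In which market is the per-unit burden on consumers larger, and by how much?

Market A: pre-tax P* = €65, Q* = 31; post-tax Q = 29.4; per-unit burden on consumers = €0.4.
Market B: pre-tax P* = €79, Q* = 339; post-tax Q = 334.2; per-unit burden on consumers = €1.2.
Difference: €0.4 vs €1.2 → market B is larger by €0.8.

Market B, by €0.8.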